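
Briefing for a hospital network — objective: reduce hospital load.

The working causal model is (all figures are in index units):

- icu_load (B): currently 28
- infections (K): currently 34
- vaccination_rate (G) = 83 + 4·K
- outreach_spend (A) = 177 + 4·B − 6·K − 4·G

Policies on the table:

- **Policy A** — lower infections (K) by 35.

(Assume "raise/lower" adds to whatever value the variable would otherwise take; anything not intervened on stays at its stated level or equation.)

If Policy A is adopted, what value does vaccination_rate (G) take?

Policy A (K − 35):
  K = 34 − 35 = -1
  G = 83 + 4·(-1) = 79

79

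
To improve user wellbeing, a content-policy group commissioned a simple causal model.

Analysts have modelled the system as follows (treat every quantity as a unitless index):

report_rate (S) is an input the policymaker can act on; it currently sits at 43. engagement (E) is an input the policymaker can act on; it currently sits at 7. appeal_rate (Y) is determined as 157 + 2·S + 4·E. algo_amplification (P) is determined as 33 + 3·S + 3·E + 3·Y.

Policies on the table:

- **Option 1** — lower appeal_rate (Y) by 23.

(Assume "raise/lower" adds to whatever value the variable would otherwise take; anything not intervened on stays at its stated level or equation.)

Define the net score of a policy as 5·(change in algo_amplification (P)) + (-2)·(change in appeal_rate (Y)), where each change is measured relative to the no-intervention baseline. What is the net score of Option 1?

-299

Baseline:
  S = 43
  E = 7
  Y = 157 + 2·43 + 4·7 = 271
  P = 33 + 3·43 + 3·7 + 3·271 = 996
Option 1 (Y − 23):
  S = 43
  E = 7
  Y = 157 + 2·43 + 4·7 (−23 from intervention) = 248
  P = 33 + 3·43 + 3·7 + 3·248 = 927
ΔP = 927 − 996 = -69; ΔY = 248 − 271 = -23
Score = 5·(-69) + (-2)·(-23) = -299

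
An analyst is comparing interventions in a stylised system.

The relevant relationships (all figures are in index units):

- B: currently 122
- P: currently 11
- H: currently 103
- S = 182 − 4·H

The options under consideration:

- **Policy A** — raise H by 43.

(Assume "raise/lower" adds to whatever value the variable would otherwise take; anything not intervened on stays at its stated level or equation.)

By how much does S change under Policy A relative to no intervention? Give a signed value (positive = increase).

-172

Baseline:
  H = 103
  S = 182 − 4·103 = -230
Policy A (H + 43):
  H = 103 + 43 = 146
  S = 182 − 4·146 = -402
Change in S: -402 − (-230) = -172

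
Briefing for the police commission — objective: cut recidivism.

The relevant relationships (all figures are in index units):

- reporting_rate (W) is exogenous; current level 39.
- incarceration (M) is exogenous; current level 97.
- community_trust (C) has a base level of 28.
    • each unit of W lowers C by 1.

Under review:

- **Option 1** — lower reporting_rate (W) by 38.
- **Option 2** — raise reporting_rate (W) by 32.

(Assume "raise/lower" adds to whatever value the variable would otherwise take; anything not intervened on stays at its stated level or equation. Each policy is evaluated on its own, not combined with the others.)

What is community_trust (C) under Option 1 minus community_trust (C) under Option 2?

Option 1 (W − 38):
  W = 39 − 38 = 1
  C = 28 − 1 = 27
Option 2 (W + 32):
  W = 39 + 32 = 71
  C = 28 − 71 = -43
C: 27 − (-43) = 70

70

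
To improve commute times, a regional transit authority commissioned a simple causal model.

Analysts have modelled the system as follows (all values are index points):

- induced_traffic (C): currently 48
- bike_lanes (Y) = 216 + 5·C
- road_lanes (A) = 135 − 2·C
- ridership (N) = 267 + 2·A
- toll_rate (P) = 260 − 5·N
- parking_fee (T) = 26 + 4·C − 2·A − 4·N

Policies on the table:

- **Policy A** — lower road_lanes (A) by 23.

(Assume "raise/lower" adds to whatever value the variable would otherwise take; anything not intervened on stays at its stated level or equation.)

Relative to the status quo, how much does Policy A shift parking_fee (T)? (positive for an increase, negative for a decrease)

Baseline:
  C = 48
  A = 135 − 2·48 = 39
  N = 267 + 2·39 = 345
  T = 26 + 4·48 − 2·39 − 4·345 = -1240
Policy A (A − 23):
  C = 48
  A = 135 − 2·48 (−23 from intervention) = 16
  N = 267 + 2·16 = 299
  T = 26 + 4·48 − 2·16 − 4·299 = -1010
Change in T: -1010 − (-1240) = 230

230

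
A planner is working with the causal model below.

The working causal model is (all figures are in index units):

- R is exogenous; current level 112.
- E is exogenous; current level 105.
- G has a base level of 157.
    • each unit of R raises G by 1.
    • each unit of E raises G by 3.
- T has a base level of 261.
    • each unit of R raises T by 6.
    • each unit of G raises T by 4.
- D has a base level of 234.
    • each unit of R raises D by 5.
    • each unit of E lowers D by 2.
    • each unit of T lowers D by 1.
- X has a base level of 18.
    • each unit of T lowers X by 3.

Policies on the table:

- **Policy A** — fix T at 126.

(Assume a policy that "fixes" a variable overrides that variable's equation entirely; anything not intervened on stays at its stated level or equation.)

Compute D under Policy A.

Policy A (T := 126):
  R = 112
  E = 105
  G = 157 + 112 + 3·105 = 584
  T = 126
  D = 234 + 5·112 − 2·105 − 126 = 458

458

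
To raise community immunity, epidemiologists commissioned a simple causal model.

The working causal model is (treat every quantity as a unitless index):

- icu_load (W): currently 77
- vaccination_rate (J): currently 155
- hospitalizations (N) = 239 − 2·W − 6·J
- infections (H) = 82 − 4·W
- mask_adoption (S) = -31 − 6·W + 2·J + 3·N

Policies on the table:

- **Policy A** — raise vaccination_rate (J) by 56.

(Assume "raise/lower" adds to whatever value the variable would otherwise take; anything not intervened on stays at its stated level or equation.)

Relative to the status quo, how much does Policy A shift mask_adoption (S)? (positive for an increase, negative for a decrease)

-896

Baseline:
  W = 77
  J = 155
  N = 239 − 2·77 − 6·155 = -845
  S = -31 − 6·77 + 2·155 + 3·(-845) = -2718
Policy A (J + 56):
  W = 77
  J = 155 + 56 = 211
  N = 239 − 2·77 − 6·211 = -1181
  S = -31 − 6·77 + 2·211 + 3·(-1181) = -3614
Change in S: -3614 − (-2718) = -896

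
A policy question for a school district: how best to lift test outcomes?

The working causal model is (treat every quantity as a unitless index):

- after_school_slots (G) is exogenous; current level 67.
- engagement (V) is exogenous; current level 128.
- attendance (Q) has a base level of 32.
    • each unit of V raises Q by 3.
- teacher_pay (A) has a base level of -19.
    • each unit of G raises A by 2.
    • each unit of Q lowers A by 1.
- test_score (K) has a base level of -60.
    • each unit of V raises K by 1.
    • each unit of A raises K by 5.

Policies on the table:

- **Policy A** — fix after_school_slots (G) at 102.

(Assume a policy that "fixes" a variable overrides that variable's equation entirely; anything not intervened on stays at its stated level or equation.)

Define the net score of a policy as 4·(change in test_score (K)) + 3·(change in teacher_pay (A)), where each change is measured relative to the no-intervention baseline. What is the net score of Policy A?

Baseline:
  G = 67
  V = 128
  Q = 32 + 3·128 = 416
  A = -19 + 2·67 − 416 = -301
  K = -60 + 128 + 5·(-301) = -1437
Policy A (G := 102):
  G = 102
  V = 128
  Q = 32 + 3·128 = 416
  A = -19 + 2·102 − 416 = -231
  K = -60 + 128 + 5·(-231) = -1087
ΔK = -1087 − (-1437) = 350; ΔA = -231 − (-301) = 70
Score = 4·350 + 3·70 = 1610

1610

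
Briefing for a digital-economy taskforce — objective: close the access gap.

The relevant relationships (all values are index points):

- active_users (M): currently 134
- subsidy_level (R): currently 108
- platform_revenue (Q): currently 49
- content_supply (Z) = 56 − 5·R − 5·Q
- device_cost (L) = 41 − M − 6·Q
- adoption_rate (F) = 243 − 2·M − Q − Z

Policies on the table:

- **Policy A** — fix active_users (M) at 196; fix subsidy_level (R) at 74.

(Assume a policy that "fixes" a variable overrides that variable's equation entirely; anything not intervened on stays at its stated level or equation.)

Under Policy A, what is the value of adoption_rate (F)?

361

Policy A (M := 196, R := 74):
  M = 196
  R = 74
  Q = 49
  Z = 56 − 5·74 − 5·49 = -559
  F = 243 − 2·196 − 49 − (-559) = 361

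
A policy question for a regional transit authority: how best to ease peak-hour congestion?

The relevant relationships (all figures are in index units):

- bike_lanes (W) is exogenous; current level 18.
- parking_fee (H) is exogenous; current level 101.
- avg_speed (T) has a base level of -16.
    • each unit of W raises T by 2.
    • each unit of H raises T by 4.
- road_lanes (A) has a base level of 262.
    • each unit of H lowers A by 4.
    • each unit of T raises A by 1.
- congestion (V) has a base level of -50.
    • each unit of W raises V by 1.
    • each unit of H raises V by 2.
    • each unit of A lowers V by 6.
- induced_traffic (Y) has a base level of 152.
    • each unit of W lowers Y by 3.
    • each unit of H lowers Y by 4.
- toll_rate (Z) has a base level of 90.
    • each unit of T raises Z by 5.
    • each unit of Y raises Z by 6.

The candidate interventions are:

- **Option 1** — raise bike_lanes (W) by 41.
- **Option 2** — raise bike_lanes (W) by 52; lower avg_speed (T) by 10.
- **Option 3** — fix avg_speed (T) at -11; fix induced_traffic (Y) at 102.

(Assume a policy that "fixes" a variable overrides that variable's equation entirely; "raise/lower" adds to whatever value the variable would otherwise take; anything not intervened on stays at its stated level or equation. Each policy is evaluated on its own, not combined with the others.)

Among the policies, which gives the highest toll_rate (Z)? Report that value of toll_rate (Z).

647

Option 1 (W + 41):
  W = 18 + 41 = 59
  H = 101
  T = -16 + 2·59 + 4·101 = 506
  Y = 152 − 3·59 − 4·101 = -429
  Z = 90 + 5·506 + 6·(-429) = 46
Option 2 (W + 52, T − 10):
  W = 18 + 52 = 70
  H = 101
  T = -16 + 2·70 + 4·101 (−10 from intervention) = 518
  Y = 152 − 3·70 − 4·101 = -462
  Z = 90 + 5·518 + 6·(-462) = -92
Option 3 (T := -11, Y := 102):
  W = 18
  H = 101
  T = -11
  Y = 102
  Z = 90 + 5·(-11) + 6·102 = 647
Comparing — Option 1: Z=46, Option 2: Z=-92, Option 3: Z=647. Highest is 647 (Option 3).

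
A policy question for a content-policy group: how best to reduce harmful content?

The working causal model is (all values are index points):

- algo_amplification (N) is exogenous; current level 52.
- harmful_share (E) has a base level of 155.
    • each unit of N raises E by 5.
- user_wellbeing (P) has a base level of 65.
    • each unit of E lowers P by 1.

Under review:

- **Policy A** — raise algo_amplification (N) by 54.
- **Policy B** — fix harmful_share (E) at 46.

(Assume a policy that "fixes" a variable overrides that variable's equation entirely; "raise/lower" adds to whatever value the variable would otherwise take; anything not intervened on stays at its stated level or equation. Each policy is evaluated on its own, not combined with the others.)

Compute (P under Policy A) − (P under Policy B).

-639

Policy A (N + 54):
  N = 52 + 54 = 106
  E = 155 + 5·106 = 685
  P = 65 − 685 = -620
Policy B (E := 46):
  N = 52
  E = 46
  P = 65 − 46 = 19
P: -620 − 19 = -639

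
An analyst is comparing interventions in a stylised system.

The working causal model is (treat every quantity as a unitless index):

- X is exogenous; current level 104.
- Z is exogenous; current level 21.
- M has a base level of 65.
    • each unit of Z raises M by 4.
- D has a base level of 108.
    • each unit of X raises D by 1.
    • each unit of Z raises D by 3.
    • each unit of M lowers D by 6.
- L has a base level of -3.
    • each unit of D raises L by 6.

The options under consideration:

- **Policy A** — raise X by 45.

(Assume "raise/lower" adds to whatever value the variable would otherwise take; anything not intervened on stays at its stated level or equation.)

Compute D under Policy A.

-574

Policy A (X + 45):
  X = 104 + 45 = 149
  Z = 21
  M = 65 + 4·21 = 149
  D = 108 + 149 + 3·21 − 6·149 = -574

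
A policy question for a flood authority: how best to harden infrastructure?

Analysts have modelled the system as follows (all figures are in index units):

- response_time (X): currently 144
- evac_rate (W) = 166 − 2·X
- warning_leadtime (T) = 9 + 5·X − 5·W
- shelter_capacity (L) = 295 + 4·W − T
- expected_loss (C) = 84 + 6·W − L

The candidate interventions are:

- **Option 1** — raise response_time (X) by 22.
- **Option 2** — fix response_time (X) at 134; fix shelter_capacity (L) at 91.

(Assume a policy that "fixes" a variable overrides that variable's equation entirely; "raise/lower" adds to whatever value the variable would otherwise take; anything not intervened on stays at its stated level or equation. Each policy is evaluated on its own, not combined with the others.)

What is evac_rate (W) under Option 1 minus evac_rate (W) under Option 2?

Option 1 (X + 22):
  X = 144 + 22 = 166
  W = 166 − 2·166 = -166
Option 2 (X := 134, L := 91):
  X = 134
  W = 166 − 2·134 = -102
W: -166 − (-102) = -64

-64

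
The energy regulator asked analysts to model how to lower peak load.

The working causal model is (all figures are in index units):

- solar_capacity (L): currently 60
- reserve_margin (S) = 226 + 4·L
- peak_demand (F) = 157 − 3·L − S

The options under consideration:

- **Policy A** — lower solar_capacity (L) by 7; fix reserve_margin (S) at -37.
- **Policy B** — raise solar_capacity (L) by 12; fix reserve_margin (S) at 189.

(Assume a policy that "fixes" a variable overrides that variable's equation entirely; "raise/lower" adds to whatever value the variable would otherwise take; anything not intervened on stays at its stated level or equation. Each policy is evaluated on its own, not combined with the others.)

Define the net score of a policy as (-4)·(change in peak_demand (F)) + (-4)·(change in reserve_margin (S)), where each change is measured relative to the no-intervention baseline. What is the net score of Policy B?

Baseline:
  L = 60
  S = 226 + 4·60 = 466
  F = 157 − 3·60 − 466 = -489
Policy B (L + 12, S := 189):
  L = 60 + 12 = 72
  S = 189
  F = 157 − 3·72 − 189 = -248
ΔF = -248 − (-489) = 241; ΔS = 189 − 466 = -277
Score = (-4)·241 + (-4)·(-277) = 144

144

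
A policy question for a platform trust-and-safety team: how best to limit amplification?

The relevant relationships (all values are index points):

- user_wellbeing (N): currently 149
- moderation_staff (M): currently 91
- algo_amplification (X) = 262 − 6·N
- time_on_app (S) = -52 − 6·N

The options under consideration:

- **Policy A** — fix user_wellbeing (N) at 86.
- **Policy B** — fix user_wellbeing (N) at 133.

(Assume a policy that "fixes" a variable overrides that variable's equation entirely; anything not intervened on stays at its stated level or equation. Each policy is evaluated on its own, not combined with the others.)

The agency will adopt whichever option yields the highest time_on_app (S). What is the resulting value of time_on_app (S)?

-568

Policy A (N := 86):
  N = 86
  S = -52 − 6·86 = -568
Policy B (N := 133):
  N = 133
  S = -52 − 6·133 = -850
Comparing — Policy A: S=-568, Policy B: S=-850. Highest is -568 (Policy A).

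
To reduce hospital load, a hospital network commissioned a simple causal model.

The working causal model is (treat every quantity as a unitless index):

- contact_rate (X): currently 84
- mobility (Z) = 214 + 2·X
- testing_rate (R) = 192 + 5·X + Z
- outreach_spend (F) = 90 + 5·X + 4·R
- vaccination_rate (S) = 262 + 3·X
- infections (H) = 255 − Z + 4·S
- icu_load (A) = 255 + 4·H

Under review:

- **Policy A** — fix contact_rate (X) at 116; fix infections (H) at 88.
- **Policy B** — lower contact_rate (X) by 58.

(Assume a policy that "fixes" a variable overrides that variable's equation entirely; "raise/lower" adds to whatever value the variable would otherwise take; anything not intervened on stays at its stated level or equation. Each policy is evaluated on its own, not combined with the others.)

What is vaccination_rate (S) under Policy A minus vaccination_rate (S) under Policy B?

270

Policy A (X := 116, H := 88):
  X = 116
  S = 262 + 3·116 = 610
Policy B (X − 58):
  X = 84 − 58 = 26
  S = 262 + 3·26 = 340
S: 610 − 340 = 270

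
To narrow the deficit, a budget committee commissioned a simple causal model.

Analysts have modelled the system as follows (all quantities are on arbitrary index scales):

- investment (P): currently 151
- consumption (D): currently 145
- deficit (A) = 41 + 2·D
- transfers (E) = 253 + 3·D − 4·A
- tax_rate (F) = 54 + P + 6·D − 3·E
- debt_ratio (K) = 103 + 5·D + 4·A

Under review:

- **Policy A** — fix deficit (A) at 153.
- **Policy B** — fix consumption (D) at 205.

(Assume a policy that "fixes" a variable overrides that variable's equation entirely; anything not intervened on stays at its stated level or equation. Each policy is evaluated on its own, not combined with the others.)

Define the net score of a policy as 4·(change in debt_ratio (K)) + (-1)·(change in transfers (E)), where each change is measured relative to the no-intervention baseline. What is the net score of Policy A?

-3560

Baseline:
  D = 145
  A = 41 + 2·145 = 331
  E = 253 + 3·145 − 4·331 = -636
  K = 103 + 5·145 + 4·331 = 2152
Policy A (A := 153):
  D = 145
  A = 153
  E = 253 + 3·145 − 4·153 = 76
  K = 103 + 5·145 + 4·153 = 1440
ΔK = 1440 − 2152 = -712; ΔE = 76 − (-636) = 712
Score = 4·(-712) + (-1)·712 = -3560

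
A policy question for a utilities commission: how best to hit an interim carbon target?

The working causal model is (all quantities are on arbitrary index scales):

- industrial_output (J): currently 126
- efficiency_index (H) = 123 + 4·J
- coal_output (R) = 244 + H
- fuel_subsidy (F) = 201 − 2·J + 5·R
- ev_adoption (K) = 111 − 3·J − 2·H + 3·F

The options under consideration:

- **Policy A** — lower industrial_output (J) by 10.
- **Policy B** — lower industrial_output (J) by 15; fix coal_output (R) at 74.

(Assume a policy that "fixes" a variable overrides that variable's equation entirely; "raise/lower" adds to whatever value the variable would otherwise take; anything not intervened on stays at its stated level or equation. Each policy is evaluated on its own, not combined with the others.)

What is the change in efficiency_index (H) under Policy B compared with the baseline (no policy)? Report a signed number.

-60

Baseline:
  J = 126
  H = 123 + 4·126 = 627
Policy B (J − 15, R := 74):
  J = 126 − 15 = 111
  H = 123 + 4·111 = 567
Change in H: 567 − 627 = -60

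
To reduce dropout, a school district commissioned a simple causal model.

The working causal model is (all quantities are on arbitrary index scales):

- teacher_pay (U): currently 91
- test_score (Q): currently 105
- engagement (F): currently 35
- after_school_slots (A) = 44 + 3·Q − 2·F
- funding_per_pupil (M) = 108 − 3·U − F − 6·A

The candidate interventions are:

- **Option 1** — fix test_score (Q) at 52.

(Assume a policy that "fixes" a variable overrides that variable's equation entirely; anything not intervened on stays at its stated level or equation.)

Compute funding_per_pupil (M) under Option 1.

Option 1 (Q := 52):
  U = 91
  Q = 52
  F = 35
  A = 44 + 3·52 − 2·35 = 130
  M = 108 − 3·91 − 35 − 6·130 = -980

-980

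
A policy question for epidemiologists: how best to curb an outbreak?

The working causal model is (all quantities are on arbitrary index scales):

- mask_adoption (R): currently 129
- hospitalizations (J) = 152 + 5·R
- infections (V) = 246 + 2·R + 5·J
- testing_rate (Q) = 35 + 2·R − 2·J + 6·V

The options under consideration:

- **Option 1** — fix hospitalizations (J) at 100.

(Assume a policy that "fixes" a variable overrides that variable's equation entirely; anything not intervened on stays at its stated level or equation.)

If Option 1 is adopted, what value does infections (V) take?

Option 1 (J := 100):
  R = 129
  J = 100
  V = 246 + 2·129 + 5·100 = 1004

1004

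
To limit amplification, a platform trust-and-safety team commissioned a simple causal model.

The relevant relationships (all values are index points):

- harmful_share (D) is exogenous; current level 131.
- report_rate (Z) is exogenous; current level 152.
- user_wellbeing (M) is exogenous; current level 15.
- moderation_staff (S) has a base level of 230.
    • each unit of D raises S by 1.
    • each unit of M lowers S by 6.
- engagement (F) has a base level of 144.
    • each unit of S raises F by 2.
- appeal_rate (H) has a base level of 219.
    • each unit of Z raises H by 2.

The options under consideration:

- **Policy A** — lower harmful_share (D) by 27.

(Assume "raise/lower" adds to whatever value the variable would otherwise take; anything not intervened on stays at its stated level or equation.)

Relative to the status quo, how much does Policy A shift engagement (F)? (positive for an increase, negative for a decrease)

Baseline:
  D = 131
  M = 15
  S = 230 + 131 − 6·15 = 271
  F = 144 + 2·271 = 686
Policy A (D − 27):
  D = 131 − 27 = 104
  M = 15
  S = 230 + 104 − 6·15 = 244
  F = 144 + 2·244 = 632
Change in F: 632 − 686 = -54

-54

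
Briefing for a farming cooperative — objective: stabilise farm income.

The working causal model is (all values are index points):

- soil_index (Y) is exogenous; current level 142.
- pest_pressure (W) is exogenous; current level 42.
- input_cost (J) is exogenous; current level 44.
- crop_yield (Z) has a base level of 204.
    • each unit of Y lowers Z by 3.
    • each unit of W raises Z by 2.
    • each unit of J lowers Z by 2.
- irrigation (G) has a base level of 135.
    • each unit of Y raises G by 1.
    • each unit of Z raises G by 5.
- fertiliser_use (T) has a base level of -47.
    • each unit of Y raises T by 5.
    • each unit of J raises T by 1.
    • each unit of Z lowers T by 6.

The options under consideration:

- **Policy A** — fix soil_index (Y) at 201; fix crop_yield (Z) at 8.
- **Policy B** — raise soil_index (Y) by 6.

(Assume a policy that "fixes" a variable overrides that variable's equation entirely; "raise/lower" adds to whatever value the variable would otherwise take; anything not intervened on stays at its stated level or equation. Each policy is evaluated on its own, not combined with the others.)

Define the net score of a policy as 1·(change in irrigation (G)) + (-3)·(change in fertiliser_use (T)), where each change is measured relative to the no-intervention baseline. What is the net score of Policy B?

-498

Baseline:
  Y = 142
  W = 42
  J = 44
  Z = 204 − 3·142 + 2·42 − 2·44 = -226
  G = 135 + 142 + 5·(-226) = -853
  T = -47 + 5·142 + 44 − 6·(-226) = 2063
Policy B (Y + 6):
  Y = 142 + 6 = 148
  W = 42
  J = 44
  Z = 204 − 3·148 + 2·42 − 2·44 = -244
  G = 135 + 148 + 5·(-244) = -937
  T = -47 + 5·148 + 44 − 6·(-244) = 2201
ΔG = -937 − (-853) = -84; ΔT = 2201 − 2063 = 138
Score = 1·(-84) + (-3)·138 = -498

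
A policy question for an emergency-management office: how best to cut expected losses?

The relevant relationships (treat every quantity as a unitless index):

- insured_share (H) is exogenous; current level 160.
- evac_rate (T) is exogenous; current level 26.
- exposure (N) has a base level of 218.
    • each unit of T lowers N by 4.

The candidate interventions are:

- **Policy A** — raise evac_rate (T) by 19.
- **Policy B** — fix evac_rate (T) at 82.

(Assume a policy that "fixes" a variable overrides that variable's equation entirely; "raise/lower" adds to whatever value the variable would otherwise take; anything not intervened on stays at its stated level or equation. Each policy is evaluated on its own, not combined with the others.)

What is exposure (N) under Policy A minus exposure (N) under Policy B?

Policy A (T + 19):
  T = 26 + 19 = 45
  N = 218 − 4·45 = 38
Policy B (T := 82):
  T = 82
  N = 218 − 4·82 = -110
N: 38 − (-110) = 148

148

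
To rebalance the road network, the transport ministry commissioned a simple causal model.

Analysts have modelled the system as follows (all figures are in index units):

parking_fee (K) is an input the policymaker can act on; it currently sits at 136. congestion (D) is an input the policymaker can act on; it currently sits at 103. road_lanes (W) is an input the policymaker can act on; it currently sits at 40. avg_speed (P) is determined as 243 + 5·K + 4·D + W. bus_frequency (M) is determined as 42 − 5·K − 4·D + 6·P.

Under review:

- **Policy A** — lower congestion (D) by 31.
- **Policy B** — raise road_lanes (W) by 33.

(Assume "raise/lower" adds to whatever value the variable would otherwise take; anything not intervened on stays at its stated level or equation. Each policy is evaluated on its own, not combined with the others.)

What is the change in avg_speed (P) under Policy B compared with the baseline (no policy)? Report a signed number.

33

Baseline:
  K = 136
  D = 103
  W = 40
  P = 243 + 5·136 + 4·103 + 40 = 1375
Policy B (W + 33):
  K = 136
  D = 103
  W = 40 + 33 = 73
  P = 243 + 5·136 + 4·103 + 73 = 1408
Change in P: 1408 − 1375 = 33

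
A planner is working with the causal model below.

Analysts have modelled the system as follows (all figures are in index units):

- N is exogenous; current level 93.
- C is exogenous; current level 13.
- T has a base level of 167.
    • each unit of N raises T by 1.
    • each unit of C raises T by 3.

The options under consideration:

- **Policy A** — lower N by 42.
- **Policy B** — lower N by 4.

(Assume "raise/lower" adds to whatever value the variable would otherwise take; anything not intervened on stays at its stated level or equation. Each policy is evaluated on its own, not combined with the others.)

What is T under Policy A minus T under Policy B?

Policy A (N − 42):
  N = 93 − 42 = 51
  C = 13
  T = 167 + 51 + 3·13 = 257
Policy B (N − 4):
  N = 93 − 4 = 89
  C = 13
  T = 167 + 89 + 3·13 = 295
T: 257 − 295 = -38

-38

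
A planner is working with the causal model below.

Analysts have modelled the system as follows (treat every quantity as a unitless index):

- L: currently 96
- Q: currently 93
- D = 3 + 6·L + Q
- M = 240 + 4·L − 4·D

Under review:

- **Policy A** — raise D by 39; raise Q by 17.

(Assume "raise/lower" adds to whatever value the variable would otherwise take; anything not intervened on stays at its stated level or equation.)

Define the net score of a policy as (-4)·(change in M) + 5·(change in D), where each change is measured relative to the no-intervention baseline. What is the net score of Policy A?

1176

Baseline:
  L = 96
  Q = 93
  D = 3 + 6·96 + 93 = 672
  M = 240 + 4·96 − 4·672 = -2064
Policy A (D + 39, Q + 17):
  L = 96
  Q = 93 + 17 = 110
  D = 3 + 6·96 + 110 (+39 from intervention) = 728
  M = 240 + 4·96 − 4·728 = -2288
ΔM = -2288 − (-2064) = -224; ΔD = 728 − 672 = 56
Score = (-4)·(-224) + 5·56 = 1176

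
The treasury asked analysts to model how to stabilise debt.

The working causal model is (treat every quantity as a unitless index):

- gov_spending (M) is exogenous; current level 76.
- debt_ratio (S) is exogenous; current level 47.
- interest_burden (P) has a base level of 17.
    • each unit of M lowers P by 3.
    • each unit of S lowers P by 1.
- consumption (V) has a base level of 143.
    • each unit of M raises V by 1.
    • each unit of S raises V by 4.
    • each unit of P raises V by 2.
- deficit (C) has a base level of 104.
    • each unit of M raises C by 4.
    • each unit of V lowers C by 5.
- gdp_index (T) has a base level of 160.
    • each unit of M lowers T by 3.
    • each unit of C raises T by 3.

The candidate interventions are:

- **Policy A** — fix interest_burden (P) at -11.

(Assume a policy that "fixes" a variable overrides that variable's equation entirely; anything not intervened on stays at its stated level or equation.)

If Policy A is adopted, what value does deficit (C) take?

Policy A (P := -11):
  M = 76
  S = 47
  P = -11
  V = 143 + 76 + 4·47 + 2·(-11) = 385
  C = 104 + 4·76 − 5·385 = -1517

-1517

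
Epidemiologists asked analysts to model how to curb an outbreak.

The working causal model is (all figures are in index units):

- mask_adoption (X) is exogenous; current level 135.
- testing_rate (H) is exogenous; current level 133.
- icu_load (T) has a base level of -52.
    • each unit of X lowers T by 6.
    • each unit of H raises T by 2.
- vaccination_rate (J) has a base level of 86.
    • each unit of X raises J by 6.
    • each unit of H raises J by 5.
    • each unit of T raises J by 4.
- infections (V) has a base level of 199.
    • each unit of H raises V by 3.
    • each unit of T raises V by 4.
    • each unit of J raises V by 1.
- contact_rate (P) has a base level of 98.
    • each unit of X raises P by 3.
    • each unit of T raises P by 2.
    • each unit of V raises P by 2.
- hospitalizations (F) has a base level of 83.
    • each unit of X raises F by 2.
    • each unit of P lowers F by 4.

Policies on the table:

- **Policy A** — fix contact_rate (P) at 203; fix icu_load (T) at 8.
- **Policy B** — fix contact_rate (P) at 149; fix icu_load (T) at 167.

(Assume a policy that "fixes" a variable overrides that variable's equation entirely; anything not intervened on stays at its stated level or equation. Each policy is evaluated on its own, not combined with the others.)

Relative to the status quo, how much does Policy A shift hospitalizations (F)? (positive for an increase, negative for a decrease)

Baseline:
  X = 135
  H = 133
  T = -52 − 6·135 + 2·133 = -596
  J = 86 + 6·135 + 5·133 + 4·(-596) = -823
  V = 199 + 3·133 + 4·(-596) + (-823) = -2609
  P = 98 + 3·135 + 2·(-596) + 2·(-2609) = -5907
  F = 83 + 2·135 − 4·(-5907) = 23981
Policy A (P := 203, T := 8):
  X = 135
  H = 133
  T = 8
  J = 86 + 6·135 + 5·133 + 4·8 = 1593
  V = 199 + 3·133 + 4·8 + 1593 = 2223
  P = 203
  F = 83 + 2·135 − 4·203 = -459
Change in F: -459 − 23981 = -24440

-24440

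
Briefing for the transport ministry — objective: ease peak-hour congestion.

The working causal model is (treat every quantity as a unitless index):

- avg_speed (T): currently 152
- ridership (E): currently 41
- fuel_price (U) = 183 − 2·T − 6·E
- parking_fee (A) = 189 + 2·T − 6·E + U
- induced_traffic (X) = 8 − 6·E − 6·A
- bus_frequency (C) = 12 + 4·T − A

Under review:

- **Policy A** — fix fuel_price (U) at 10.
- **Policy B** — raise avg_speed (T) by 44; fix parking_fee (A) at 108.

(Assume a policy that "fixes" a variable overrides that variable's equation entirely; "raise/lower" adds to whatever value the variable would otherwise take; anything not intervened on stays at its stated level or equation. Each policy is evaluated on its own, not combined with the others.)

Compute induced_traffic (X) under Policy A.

Policy A (U := 10):
  T = 152
  E = 41
  U = 10
  A = 189 + 2·152 − 6·41 + 10 = 257
  X = 8 − 6·41 − 6·257 = -1780

-1780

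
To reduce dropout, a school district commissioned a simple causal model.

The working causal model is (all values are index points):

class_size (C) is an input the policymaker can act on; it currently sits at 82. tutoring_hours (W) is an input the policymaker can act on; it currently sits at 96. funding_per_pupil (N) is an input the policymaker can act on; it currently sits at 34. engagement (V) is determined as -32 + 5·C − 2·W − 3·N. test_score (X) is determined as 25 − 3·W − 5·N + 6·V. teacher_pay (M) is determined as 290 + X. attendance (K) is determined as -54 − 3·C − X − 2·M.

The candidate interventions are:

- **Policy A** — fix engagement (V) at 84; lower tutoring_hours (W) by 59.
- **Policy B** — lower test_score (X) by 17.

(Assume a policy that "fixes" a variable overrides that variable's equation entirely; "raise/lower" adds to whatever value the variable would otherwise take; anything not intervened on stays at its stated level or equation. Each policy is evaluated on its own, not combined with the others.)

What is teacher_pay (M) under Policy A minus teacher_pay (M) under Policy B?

Policy A (V := 84, W − 59):
  C = 82
  W = 96 − 59 = 37
  N = 34
  V = 84
  X = 25 − 3·37 − 5·34 + 6·84 = 248
  M = 290 + 248 = 538
Policy B (X − 17):
  C = 82
  W = 96
  N = 34
  V = -32 + 5·82 − 2·96 − 3·34 = 84
  X = 25 − 3·96 − 5·34 + 6·84 (−17 from intervention) = 54
  M = 290 + 54 = 344
M: 538 − 344 = 194

194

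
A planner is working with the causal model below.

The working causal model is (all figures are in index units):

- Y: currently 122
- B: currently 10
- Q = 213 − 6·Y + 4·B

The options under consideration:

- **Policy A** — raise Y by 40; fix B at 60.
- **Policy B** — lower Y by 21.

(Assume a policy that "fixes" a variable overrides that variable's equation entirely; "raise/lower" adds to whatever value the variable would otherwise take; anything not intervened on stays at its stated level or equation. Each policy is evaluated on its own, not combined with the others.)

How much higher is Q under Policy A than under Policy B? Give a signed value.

Policy A (Y + 40, B := 60):
  Y = 122 + 40 = 162
  B = 60
  Q = 213 − 6·162 + 4·60 = -519
Policy B (Y − 21):
  Y = 122 − 21 = 101
  B = 10
  Q = 213 − 6·101 + 4·10 = -353
Q: -519 − (-353) = -166

-166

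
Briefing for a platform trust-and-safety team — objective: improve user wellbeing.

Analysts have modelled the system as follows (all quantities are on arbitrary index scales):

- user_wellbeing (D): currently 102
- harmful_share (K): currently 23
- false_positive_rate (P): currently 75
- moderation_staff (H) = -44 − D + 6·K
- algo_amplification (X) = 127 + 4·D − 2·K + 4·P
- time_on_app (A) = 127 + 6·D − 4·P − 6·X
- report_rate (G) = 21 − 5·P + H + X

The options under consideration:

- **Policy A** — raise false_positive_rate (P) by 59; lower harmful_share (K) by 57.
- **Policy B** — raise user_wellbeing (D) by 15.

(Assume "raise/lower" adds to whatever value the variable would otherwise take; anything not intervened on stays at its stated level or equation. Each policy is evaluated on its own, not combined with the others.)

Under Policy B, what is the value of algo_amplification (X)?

Policy B (D + 15):
  D = 102 + 15 = 117
  K = 23
  P = 75
  X = 127 + 4·117 − 2·23 + 4·75 = 849

849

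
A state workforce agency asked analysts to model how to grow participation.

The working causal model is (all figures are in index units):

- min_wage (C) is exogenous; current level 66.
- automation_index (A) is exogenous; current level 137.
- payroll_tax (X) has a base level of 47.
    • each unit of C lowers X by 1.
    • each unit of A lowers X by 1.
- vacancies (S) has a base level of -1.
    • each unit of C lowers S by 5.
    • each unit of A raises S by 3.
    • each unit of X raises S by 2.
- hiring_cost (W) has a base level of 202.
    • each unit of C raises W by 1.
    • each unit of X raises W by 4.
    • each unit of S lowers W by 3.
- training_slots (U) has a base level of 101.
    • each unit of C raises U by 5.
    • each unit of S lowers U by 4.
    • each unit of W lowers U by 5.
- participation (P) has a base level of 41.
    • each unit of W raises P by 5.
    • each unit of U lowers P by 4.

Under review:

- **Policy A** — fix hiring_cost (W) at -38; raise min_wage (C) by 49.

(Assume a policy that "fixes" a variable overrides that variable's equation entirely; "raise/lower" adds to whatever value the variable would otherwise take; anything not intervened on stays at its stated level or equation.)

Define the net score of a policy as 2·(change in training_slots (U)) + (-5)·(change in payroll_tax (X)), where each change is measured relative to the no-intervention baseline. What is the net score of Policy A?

Baseline:
  C = 66
  A = 137
  X = 47 − 66 − 137 = -156
  S = -1 − 5·66 + 3·137 + 2·(-156) = -232
  W = 202 + 66 + 4·(-156) − 3·(-232) = 340
  U = 101 + 5·66 − 4·(-232) − 5·340 = -341
Policy A (W := -38, C + 49):
  C = 66 + 49 = 115
  A = 137
  X = 47 − 115 − 137 = -205
  S = -1 − 5·115 + 3·137 + 2·(-205) = -575
  W = -38
  U = 101 + 5·115 − 4·(-575) − 5·(-38) = 3166
ΔU = 3166 − (-341) = 3507; ΔX = -205 − (-156) = -49
Score = 2·3507 + (-5)·(-49) = 7259

7259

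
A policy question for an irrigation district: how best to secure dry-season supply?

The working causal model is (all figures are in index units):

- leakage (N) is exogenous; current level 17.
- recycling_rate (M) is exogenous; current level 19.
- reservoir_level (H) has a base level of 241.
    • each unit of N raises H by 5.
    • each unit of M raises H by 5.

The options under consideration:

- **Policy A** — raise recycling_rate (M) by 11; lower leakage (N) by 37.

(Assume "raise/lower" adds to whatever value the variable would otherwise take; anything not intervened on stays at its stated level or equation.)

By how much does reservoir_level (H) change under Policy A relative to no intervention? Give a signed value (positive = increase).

-130

Baseline:
  N = 17
  M = 19
  H = 241 + 5·17 + 5·19 = 421
Policy A (M + 11, N − 37):
  N = 17 − 37 = -20
  M = 19 + 11 = 30
  H = 241 + 5·(-20) + 5·30 = 291
Change in H: 291 − 421 = -130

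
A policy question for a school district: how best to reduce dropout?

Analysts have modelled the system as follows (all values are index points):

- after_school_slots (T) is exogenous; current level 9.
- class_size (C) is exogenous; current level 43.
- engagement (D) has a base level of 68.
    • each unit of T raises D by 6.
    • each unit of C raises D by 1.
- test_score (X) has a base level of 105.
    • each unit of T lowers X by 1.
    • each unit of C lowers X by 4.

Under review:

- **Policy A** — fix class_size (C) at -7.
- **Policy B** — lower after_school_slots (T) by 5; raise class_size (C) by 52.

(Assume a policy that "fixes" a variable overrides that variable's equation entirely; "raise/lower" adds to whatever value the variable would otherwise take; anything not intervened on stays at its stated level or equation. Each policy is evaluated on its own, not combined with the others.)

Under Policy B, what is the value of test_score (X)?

Policy B (T − 5, C + 52):
  T = 9 − 5 = 4
  C = 43 + 52 = 95
  X = 105 − 4 − 4·95 = -279

-279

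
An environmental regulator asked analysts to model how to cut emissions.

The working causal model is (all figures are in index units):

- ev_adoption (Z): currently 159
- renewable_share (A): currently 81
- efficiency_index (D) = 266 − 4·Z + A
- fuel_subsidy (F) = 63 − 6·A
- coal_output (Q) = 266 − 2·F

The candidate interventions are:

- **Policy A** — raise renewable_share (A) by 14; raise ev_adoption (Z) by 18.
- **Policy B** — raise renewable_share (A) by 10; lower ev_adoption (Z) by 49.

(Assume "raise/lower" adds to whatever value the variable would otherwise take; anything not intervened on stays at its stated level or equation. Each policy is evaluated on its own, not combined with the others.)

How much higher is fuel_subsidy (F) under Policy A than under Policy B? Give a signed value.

-24

Policy A (A + 14, Z + 18):
  A = 81 + 14 = 95
  F = 63 − 6·95 = -507
Policy B (A + 10, Z − 49):
  A = 81 + 10 = 91
  F = 63 − 6·91 = -483
F: -507 − (-483) = -24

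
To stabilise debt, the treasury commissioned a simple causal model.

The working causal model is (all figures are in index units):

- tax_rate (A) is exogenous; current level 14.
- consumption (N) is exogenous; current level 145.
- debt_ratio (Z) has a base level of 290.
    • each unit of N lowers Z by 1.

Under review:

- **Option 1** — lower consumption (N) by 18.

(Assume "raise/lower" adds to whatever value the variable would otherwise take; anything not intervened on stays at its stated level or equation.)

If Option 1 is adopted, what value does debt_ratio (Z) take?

163

Option 1 (N − 18):
  N = 145 − 18 = 127
  Z = 290 − 127 = 163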